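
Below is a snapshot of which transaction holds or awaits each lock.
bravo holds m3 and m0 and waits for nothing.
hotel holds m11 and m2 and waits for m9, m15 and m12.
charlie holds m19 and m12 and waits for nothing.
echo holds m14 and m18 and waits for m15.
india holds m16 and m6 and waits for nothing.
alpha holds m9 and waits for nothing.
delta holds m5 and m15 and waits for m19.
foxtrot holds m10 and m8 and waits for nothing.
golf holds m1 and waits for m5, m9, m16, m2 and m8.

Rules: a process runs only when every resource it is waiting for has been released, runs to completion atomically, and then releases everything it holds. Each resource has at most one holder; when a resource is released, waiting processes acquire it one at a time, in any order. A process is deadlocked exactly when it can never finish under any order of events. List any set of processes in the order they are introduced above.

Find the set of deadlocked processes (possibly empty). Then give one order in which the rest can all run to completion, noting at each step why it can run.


Nothing here is deadlocked.
Key observation: no waiting chain loops back on itself — every chain ends at a process that waits on nothing, so everyone eventually runs.
A valid finishing order for the others: foxtrot, india, charlie, delta, bravo, alpha, hotel, golf, echo.
Check, step by step:
  foxtrot: no waits; runs immediately, freeing m10 and m8
  india: no waits; runs immediately, freeing m16 and m6
  charlie: no waits; runs immediately, freeing m19 and m12
  delta: everything it awaited (m19) is free; runs, freeing m5 and m15
  bravo: no waits; runs immediately, freeing m3 and m0
  alpha: no waits; runs immediately, freeing m9
  hotel: everything it awaited (m9, m15 and m12) is free; runs, freeing m11 and m2
  golf: everything it awaited (m5, m9, m16, m2 and m8) is free; runs, freeing m1
  echo: everything it awaited (m15) is free; runs, freeing m14 and m18


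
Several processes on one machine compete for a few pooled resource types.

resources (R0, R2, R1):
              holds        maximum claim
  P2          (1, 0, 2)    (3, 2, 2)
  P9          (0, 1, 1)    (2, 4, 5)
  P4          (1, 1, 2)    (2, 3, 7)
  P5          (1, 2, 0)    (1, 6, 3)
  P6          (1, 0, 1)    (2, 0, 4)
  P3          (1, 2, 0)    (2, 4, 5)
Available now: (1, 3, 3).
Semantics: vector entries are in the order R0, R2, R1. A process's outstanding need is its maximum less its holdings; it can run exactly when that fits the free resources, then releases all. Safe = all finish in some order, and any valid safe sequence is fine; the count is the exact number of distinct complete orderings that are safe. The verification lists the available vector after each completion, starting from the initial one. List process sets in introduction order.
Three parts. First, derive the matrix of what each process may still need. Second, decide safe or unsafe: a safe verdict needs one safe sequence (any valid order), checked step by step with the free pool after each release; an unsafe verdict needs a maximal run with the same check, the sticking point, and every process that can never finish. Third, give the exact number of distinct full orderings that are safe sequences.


(1) Need matrix, components ordered R0, R2, R1:
  P2: (2, 2, 0)
  P9: (2, 3, 4)
  P4: (1, 2, 5)
  P5: (0, 4, 3)
  P6: (1, 0, 3)
  P3: (1, 2, 5)
(2) The state is SAFE; one workable sequence: P6, P2, P9, P5, P4, P3.
Key observation: P6 is the earliest step where a requested resource binds exactly: need (1, 0, 3), pool (1, 3, 3) at its turn.
Step-by-step check:
  pool = (1, 3, 3)
  run P6 (needs (1, 0, 3), free (1, 3, 3)); after release of (1, 0, 1) the pool is (2, 3, 4)
  run P2 (needs (2, 2, 0), free (2, 3, 4)); after release of (1, 0, 2) the pool is (3, 3, 6)
  run P9 (needs (2, 3, 4), free (3, 3, 6)); after release of (0, 1, 1) the pool is (3, 4, 7)
  run P5 (needs (0, 4, 3), free (3, 4, 7)); after release of (1, 2, 0) the pool is (4, 6, 7)
  run P4 (needs (1, 2, 5), free (4, 6, 7)); after release of (1, 1, 2) the pool is (5, 7, 9)
  run P3 (needs (1, 2, 5), free (5, 7, 9)); after release of (1, 2, 0) the pool is (6, 9, 9)
(3) Exactly 42 of the possible complete orderings are safe sequences.


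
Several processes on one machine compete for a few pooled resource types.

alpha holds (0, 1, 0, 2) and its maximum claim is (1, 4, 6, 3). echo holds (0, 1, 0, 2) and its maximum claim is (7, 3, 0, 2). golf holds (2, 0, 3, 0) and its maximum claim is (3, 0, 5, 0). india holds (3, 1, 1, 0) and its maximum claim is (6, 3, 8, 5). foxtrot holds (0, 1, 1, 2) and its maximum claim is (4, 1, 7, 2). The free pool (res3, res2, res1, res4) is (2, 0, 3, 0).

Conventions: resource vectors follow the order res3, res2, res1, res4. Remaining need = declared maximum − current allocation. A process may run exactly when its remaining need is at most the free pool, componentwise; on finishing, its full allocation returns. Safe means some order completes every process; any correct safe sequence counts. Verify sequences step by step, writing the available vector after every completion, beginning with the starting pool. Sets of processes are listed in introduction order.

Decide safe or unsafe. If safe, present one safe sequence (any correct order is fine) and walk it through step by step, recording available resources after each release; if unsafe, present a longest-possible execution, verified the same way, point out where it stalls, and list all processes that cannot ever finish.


UNSAFE.
Key observation: no order helps: past golf, foxtrot, the free pool tops out at (4, 1, 7, 2), below what each blocked process needs in res2.
Going as far as possible: golf, foxtrot; after that, nothing fits. Verifying each step:
  pool = (2, 0, 3, 0)
  golf needs (1, 0, 2, 0) <= (2, 0, 3, 0) -> finishes; pool += (2, 0, 3, 0) = (4, 0, 6, 0)
  foxtrot needs (4, 0, 6, 0) <= (4, 0, 6, 0) -> finishes; pool += (0, 1, 1, 2) = (4, 1, 7, 2)
  alpha still needs (1, 3, 6, 1) but only (4, 1, 7, 2) is free — short on res2
  echo still needs (7, 2, 0, 0) but only (4, 1, 7, 2) is free — short on res3 and res2
  india still needs (3, 2, 7, 5) but only (4, 1, 7, 2) is free — short on res2 and res4
Permanently blocked: alpha, echo and india.


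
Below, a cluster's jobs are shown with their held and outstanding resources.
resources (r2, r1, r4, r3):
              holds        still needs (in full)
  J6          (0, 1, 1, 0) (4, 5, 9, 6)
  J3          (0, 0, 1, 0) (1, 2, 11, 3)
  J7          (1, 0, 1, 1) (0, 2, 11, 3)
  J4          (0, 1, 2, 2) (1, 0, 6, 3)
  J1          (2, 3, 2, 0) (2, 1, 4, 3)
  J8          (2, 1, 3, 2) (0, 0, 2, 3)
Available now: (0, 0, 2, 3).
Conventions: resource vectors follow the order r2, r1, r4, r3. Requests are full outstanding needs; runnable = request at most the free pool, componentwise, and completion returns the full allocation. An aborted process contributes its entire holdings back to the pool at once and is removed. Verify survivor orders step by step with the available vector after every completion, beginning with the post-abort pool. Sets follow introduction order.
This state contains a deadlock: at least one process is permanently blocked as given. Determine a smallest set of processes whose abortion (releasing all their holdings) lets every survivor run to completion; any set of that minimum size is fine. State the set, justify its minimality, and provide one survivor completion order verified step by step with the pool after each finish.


Minimum abort set: J7.
Key observation: the deadlocked J3 becomes finishable only because J7 released (1, 0, 1, 1); it completes at step 5 below.
Minimality: the empty abort set fails — the state is deadlocked as it stands.
One survivor order: J8, J1, J4, J6, J3. Step-by-step check (post-abort pool first):
  pool = (1, 0, 3, 4)
  run J8 (needs (0, 0, 2, 3), free (1, 0, 3, 4)); after release of (2, 1, 3, 2) the pool is (3, 1, 6, 6)
  run J1 (needs (2, 1, 4, 3), free (3, 1, 6, 6)); after release of (2, 3, 2, 0) the pool is (5, 4, 8, 6)
  run J4 (needs (1, 0, 6, 3), free (5, 4, 8, 6)); after release of (0, 1, 2, 2) the pool is (5, 5, 10, 8)
  run J6 (needs (4, 5, 9, 6), free (5, 5, 10, 8)); after release of (0, 1, 1, 0) the pool is (5, 6, 11, 8)
  run J3 (needs (1, 2, 11, 3), free (5, 6, 11, 8)); after release of (0, 0, 1, 0) the pool is (5, 6, 12, 8)


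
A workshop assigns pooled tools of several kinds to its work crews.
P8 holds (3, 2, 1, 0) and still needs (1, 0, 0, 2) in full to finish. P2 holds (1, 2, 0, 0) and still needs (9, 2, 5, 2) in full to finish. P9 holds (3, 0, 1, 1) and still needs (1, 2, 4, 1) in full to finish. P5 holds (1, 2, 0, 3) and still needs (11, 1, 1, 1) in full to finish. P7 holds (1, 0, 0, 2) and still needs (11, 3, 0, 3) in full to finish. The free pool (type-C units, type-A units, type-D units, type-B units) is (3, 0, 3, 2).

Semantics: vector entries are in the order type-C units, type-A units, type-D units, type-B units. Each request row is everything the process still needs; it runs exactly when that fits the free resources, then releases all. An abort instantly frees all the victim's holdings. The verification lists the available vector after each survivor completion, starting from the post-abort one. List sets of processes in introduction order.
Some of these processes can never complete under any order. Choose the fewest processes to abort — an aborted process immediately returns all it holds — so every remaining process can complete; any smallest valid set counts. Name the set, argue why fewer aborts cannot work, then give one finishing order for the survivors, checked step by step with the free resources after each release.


Abort P7.
Key observation: aborting P7 returns (1, 0, 0, 2), and P5 — hopeless before — runs at step 4 with the returned capacity in the pool.
No smaller set exists: with zero aborts the deadlock remains.
Survivors finish in the order: P8, P9, P2, P5. Walking it through (pool after the aborts first):
  pool = (4, 0, 3, 4)
  run P8 (needs (1, 0, 0, 2), free (4, 0, 3, 4)); after release of (3, 2, 1, 0) the pool is (7, 2, 4, 4)
  run P9 (needs (1, 2, 4, 1), free (7, 2, 4, 4)); after release of (3, 0, 1, 1) the pool is (10, 2, 5, 5)
  run P2 (needs (9, 2, 5, 2), free (10, 2, 5, 5)); after release of (1, 2, 0, 0) the pool is (11, 4, 5, 5)
  run P5 (needs (11, 1, 1, 1), free (11, 4, 5, 5)); after release of (1, 2, 0, 3) the pool is (12, 6, 5, 8)


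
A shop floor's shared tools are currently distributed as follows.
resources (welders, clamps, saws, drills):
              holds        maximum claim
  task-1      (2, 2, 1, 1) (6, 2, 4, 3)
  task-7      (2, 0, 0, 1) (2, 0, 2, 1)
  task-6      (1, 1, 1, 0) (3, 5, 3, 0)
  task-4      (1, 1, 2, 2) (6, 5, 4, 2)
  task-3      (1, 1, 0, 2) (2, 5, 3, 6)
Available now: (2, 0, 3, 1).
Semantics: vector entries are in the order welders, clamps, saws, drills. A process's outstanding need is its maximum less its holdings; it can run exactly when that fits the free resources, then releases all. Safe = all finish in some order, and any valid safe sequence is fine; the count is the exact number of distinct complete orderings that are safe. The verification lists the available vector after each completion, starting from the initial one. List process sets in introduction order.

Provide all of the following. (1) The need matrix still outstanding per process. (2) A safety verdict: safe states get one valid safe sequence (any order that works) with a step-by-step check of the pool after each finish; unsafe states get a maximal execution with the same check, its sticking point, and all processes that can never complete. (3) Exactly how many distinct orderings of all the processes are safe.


(1) Remaining need (order welders, clamps, saws, drills):
  task-1: (4, 0, 3, 2)
  task-7: (0, 0, 2, 0)
  task-6: (2, 4, 2, 0)
  task-4: (5, 4, 2, 0)
  task-3: (1, 4, 3, 4)
(2) UNSAFE.
Key observation: once task-7, task-1 finish, the pool peaks at (6, 2, 4, 3) — and every remaining process still needs more clamps than that.
A maximal execution: task-7, task-1 — then nothing else fits. Walking it through:
  pool = (2, 0, 3, 1)
  run task-7 (needs (0, 0, 2, 0), free (2, 0, 3, 1)); after release of (2, 0, 0, 1) the pool is (4, 0, 3, 2)
  run task-1 (needs (4, 0, 3, 2), free (4, 0, 3, 2)); after release of (2, 2, 1, 1) the pool is (6, 2, 4, 3)
  task-6 cannot run: need (2, 4, 2, 0) vs free (6, 2, 4, 3) (insufficient clamps)
  task-4 cannot run: need (5, 4, 2, 0) vs free (6, 2, 4, 3) (insufficient clamps)
  task-3 cannot run: need (1, 4, 3, 4) vs free (6, 2, 4, 3) (insufficient clamps and drills)
Permanently blocked: task-6, task-4 and task-3.
(3) Precisely 0 of the possible complete orderings are safe sequences.


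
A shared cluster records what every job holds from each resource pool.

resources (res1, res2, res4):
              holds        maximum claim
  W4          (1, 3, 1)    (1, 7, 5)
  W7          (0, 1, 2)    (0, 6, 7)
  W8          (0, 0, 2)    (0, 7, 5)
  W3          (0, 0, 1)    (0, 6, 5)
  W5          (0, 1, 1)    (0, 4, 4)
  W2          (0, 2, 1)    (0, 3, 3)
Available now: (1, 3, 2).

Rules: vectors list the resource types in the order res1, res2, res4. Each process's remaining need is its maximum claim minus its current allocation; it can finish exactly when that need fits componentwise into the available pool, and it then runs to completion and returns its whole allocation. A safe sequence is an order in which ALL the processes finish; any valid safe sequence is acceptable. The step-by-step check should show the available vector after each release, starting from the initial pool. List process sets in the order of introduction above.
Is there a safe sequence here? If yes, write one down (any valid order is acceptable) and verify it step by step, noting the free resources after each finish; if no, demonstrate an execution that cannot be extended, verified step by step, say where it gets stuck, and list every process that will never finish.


SAFE, for example via the order W2, W5, W3, W7, W4, W8.
Key observation: W2 marks the first exact bind of the order: its need (0, 1, 2) fits the free (1, 3, 2) with zero slack on a requested resource.
Step-by-step check:
  pool = (1, 3, 2)
  W2 needs (0, 1, 2) <= (1, 3, 2) -> finishes; pool += (0, 2, 1) = (1, 5, 3)
  W5 needs (0, 3, 3) <= (1, 5, 3) -> finishes; pool += (0, 1, 1) = (1, 6, 4)
  W3 needs (0, 6, 4) <= (1, 6, 4) -> finishes; pool += (0, 0, 1) = (1, 6, 5)
  W7 needs (0, 5, 5) <= (1, 6, 5) -> finishes; pool += (0, 1, 2) = (1, 7, 7)
  W4 needs (0, 4, 4) <= (1, 7, 7) -> finishes; pool += (1, 3, 1) = (2, 10, 8)
  W8 needs (0, 7, 3) <= (2, 10, 8) -> finishes; pool += (0, 0, 2) = (2, 10, 10)


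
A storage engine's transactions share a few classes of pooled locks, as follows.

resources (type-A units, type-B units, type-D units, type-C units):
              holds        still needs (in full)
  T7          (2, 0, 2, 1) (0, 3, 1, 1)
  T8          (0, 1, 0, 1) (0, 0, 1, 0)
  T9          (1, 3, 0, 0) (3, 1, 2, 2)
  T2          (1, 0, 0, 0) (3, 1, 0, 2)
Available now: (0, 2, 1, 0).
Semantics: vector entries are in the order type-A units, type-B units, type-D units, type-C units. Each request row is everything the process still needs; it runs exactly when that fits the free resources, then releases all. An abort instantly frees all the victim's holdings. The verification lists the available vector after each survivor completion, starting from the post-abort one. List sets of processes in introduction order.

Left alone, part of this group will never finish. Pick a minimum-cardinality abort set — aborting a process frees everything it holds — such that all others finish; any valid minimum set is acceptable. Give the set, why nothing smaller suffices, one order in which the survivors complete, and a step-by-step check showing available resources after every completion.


Minimum abort set: T9.
Key observation: T2 had no path to completion before; after the abort of T9 ((1, 3, 0, 0) returned), step 3 is where it fits.
Minimality: the empty abort set fails — the state is deadlocked as it stands.
One survivor order: T8, T7, T2. Check, step by step (post-abort pool first):
  pool = (1, 5, 1, 0)
  T8 needs (0, 0, 1, 0) <= (1, 5, 1, 0) -> finishes; pool += (0, 1, 0, 1) = (1, 6, 1, 1)
  T7 needs (0, 3, 1, 1) <= (1, 6, 1, 1) -> finishes; pool += (2, 0, 2, 1) = (3, 6, 3, 2)
  T2 needs (3, 1, 0, 2) <= (3, 6, 3, 2) -> finishes; pool += (1, 0, 0, 0) = (4, 6, 3, 2)


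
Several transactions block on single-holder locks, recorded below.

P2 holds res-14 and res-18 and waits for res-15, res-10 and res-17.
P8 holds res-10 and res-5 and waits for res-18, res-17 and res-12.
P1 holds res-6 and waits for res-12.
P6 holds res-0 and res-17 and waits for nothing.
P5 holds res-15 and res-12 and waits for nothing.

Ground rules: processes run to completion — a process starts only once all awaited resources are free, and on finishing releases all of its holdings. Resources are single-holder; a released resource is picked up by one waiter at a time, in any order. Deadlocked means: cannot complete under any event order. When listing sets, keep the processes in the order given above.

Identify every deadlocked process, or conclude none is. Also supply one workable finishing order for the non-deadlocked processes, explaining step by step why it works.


Deadlocked: P2 and P8.
Key observation: nobody on the ring P2 -> P8 -> P2 can start until another member finishes, which never happens; no other process is dragged down with it.
One completion order for the rest: P5, P1, P6.
Verifying each step:
  P5: no waits; runs immediately, freeing res-15 and res-12
  run P1 (all its waits — res-12 — are resolved); releases res-6
  P6: no waits; runs immediately, freeing res-0 and res-17


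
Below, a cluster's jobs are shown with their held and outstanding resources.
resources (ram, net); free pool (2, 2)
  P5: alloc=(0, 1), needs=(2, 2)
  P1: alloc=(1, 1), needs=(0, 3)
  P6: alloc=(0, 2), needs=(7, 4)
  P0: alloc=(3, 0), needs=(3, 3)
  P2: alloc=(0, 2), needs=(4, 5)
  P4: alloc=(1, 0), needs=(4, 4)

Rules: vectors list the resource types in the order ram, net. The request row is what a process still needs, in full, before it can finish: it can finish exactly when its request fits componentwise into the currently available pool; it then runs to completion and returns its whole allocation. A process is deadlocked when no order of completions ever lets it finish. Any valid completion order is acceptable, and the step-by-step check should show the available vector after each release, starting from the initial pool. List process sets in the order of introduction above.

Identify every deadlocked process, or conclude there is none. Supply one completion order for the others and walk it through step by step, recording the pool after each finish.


The deadlocked set is empty.
Key observation: P5 can run right away; the returned allocation unlocks the remaining processes in turn.
The rest can finish in the order P5, P1, P0, P4, P6, P2. Check, step by step:
  pool = (2, 2)
  P5: need (2, 2) fits (2, 2); releases (0, 1), pool now (2, 3)
  P1: need (0, 3) fits (2, 3); releases (1, 1), pool now (3, 4)
  P0: need (3, 3) fits (3, 4); releases (3, 0), pool now (6, 4)
  P4: need (4, 4) fits (6, 4); releases (1, 0), pool now (7, 4)
  P6: need (7, 4) fits (7, 4); releases (0, 2), pool now (7, 6)
  P2: need (4, 5) fits (7, 6); releases (0, 2), pool now (7, 8)


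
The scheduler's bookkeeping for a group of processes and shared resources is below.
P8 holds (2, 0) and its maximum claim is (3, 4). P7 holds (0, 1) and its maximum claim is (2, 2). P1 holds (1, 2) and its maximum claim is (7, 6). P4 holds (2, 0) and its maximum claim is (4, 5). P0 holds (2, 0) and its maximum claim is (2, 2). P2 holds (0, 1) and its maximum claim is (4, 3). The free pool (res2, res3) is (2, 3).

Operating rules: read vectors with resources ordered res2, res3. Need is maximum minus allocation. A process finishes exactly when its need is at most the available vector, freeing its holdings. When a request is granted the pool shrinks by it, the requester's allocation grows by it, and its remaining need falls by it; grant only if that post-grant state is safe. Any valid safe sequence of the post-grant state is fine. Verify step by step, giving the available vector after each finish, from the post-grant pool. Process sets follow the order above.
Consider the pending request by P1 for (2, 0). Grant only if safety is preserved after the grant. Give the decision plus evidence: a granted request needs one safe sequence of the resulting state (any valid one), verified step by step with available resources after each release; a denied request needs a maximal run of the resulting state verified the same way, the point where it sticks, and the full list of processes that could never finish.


GRANT — the state after the grant stays safe, e.g. via P0, P7, P8, P1, P4, P2.
Key observation: the grant leaves (0, 3) free — enough for P0, whose release restarts the cascade.
Step-by-step check of the post-grant state:
  pool = (0, 3)
  run P0 (needs (0, 2), free (0, 3)); after release of (2, 0) the pool is (2, 3)
  run P7 (needs (2, 1), free (2, 3)); after release of (0, 1) the pool is (2, 4)
  run P8 (needs (1, 4), free (2, 4)); after release of (2, 0) the pool is (4, 4)
  run P1 (needs (4, 4), free (4, 4)); after release of (3, 2) the pool is (7, 6)
  run P4 (needs (2, 5), free (7, 6)); after release of (2, 0) the pool is (9, 6)
  run P2 (needs (4, 2), free (9, 6)); after release of (0, 1) the pool is (9, 7)


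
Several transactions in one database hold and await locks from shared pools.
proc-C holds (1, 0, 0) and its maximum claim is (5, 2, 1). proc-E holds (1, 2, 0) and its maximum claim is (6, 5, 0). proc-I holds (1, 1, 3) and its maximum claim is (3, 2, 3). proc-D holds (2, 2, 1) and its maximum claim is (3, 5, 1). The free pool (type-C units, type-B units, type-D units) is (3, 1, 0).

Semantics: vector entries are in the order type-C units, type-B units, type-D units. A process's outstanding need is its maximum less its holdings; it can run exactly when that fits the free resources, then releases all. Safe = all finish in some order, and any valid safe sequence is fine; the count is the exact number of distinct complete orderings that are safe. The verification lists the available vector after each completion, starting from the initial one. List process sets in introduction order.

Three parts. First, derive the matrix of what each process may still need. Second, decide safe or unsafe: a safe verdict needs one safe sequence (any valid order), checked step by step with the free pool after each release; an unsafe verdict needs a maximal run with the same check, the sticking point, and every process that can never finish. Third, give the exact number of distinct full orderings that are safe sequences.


(1) Need matrix, components ordered type-C units, type-B units, type-D units:
  proc-C: (4, 2, 1)
  proc-E: (5, 3, 0)
  proc-I: (2, 1, 0)
  proc-D: (1, 3, 0)
(2) UNSAFE — no complete ordering exists.
Key observation: type-B units is the bottleneck — with proc-I, proc-C done the pool holds (5, 2, 3), short of every remaining need.
A maximal execution: proc-I, proc-C — then nothing else fits. Step-by-step check:
  pool = (3, 1, 0)
  proc-I: need (2, 1, 0) fits (3, 1, 0); releases (1, 1, 3), pool now (4, 2, 3)
  proc-C: need (4, 2, 1) fits (4, 2, 3); releases (1, 0, 0), pool now (5, 2, 3)
  blocked: proc-E wants (5, 3, 0), pool (5, 2, 3) — not enough type-B units
  blocked: proc-D wants (1, 3, 0), pool (5, 2, 3) — not enough type-B units
Permanently blocked: proc-E and proc-D.
(3) The exact count: 0 of the possible complete orderings are safe sequences.


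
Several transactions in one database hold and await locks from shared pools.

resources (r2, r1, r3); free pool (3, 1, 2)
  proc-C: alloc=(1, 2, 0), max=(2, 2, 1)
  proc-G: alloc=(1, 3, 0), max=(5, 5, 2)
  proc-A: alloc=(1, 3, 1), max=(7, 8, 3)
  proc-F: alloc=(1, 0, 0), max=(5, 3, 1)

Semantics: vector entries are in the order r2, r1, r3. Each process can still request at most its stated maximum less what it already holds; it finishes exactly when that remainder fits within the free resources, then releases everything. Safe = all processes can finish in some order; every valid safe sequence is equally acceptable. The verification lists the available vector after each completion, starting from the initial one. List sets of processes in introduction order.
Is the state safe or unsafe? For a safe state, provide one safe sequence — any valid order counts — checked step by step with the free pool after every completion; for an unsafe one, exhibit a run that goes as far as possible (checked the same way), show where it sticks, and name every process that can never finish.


SAFE — a valid safe sequence is proc-C, proc-G, proc-F, proc-A.
Key observation: at proc-G the run first touches a limit — (4, 2, 2) against (4, 3, 2), exact on a resource it actually requests.
Walking it through:
  pool = (3, 1, 2)
  proc-C: need (1, 0, 1) fits (3, 1, 2); releases (1, 2, 0), pool now (4, 3, 2)
  proc-G: need (4, 2, 2) fits (4, 3, 2); releases (1, 3, 0), pool now (5, 6, 2)
  proc-F: need (4, 3, 1) fits (5, 6, 2); releases (1, 0, 0), pool now (6, 6, 2)
  proc-A: need (6, 5, 2) fits (6, 6, 2); releases (1, 3, 1), pool now (7, 9, 3)


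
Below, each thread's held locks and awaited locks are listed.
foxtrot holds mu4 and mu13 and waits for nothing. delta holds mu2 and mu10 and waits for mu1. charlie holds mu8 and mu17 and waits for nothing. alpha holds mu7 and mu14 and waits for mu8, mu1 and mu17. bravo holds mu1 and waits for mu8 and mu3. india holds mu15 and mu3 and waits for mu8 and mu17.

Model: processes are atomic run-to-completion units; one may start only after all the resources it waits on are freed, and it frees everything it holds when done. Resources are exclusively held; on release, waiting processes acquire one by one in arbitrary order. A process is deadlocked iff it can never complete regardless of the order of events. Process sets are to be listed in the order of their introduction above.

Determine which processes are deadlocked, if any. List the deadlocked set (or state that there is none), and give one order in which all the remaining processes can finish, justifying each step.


Nothing here is deadlocked.
Key observation: every chain of waits terminates; starting from the processes that wait on nothing, all the rest unlock in turn.
A valid finishing order for the others: charlie, india, foxtrot, bravo, alpha, delta.
Verifying each step:
  charlie: no waits; runs immediately, freeing mu8 and mu17
  india waits on mu8 and mu17 — all released -> runs and releases mu15 and mu3
  foxtrot: no waits; runs immediately, freeing mu4 and mu13
  bravo waits on mu8 and mu3 — all released -> runs and releases mu1
  alpha waits on mu8, mu1 and mu17 — all released -> runs and releases mu7 and mu14
  delta waits on mu1 — all released -> runs and releases mu2 and mu10


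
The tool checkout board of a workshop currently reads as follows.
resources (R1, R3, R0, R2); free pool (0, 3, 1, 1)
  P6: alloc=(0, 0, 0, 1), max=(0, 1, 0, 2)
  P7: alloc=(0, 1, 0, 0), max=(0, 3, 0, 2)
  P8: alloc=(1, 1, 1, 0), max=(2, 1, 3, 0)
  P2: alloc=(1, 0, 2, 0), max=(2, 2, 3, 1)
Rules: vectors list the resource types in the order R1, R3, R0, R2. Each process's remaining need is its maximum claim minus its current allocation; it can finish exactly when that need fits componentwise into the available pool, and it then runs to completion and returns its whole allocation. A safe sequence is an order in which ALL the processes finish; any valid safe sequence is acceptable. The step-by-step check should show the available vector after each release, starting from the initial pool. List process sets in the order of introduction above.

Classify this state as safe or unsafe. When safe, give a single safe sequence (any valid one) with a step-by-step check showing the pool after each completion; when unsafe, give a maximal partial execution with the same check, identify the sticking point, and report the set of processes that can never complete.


UNSAFE.
Key observation: once P6, P7 finish, the pool peaks at (0, 4, 1, 2) — and every remaining process still needs more R1 than that.
The run P6, P7 cannot be extended any further. Walking it through:
  pool = (0, 3, 1, 1)
  P6: need (0, 1, 0, 1) fits (0, 3, 1, 1); releases (0, 0, 0, 1), pool now (0, 3, 1, 2)
  P7: need (0, 2, 0, 2) fits (0, 3, 1, 2); releases (0, 1, 0, 0), pool now (0, 4, 1, 2)
  P8 cannot run: need (1, 0, 2, 0) vs free (0, 4, 1, 2) (insufficient R1 and R0)
  P2 cannot run: need (1, 2, 1, 1) vs free (0, 4, 1, 2) (insufficient R1)
Permanently blocked: P8 and P2.


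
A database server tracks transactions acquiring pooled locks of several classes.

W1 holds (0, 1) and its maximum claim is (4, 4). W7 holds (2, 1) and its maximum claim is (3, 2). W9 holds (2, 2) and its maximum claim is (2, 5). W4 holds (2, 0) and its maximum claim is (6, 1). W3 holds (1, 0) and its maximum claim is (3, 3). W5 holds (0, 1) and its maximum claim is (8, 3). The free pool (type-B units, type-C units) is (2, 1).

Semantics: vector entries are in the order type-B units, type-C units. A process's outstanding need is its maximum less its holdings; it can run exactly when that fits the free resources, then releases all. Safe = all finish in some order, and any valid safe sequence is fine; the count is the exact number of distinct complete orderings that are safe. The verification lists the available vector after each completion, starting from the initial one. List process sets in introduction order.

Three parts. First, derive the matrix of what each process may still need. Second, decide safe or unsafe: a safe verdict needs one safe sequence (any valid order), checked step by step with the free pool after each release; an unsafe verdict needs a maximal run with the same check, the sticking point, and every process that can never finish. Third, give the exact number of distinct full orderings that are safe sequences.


(1) Outstanding need per process (order type-B units, type-C units):
  W1: (4, 3)
  W7: (1, 1)
  W9: (0, 3)
  W4: (4, 1)
  W3: (2, 3)
  W5: (8, 2)
(2) UNSAFE — no complete ordering exists.
Key observation: after W7, W4 the pool peaks at (6, 2), and each blocked process is short somewhere: W1 on type-C units; W9 on type-C units; W3 on type-C units; W5 on type-B units.
The run W7, W4 cannot be extended any further. Walking it through:
  pool = (2, 1)
  run W7 (needs (1, 1), free (2, 1)); after release of (2, 1) the pool is (4, 2)
  run W4 (needs (4, 1), free (4, 2)); after release of (2, 0) the pool is (6, 2)
  W1 cannot run: need (4, 3) vs free (6, 2) (insufficient type-C units)
  W9 cannot run: need (0, 3) vs free (6, 2) (insufficient type-C units)
  W3 cannot run: need (2, 3) vs free (6, 2) (insufficient type-C units)
  W5 cannot run: need (8, 2) vs free (6, 2) (insufficient type-B units)
Permanently blocked: W1, W9, W3 and W5.
(3) Exactly 0 of the possible complete orderings are safe sequences.


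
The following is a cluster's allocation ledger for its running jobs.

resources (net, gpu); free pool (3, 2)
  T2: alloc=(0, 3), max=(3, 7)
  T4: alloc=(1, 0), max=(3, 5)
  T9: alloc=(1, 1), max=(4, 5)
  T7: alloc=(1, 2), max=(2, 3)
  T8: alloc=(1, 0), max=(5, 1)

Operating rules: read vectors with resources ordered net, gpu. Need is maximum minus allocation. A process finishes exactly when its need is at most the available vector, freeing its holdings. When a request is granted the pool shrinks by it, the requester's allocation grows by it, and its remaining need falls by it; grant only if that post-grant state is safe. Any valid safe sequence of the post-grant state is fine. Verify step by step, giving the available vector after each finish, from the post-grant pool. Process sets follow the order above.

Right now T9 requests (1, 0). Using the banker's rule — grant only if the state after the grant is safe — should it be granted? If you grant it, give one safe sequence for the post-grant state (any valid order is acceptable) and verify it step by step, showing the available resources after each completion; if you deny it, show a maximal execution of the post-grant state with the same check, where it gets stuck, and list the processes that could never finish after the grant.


GRANT. The post-grant state is safe; one safe sequence: T7, T9, T8, T4, T2.
Key observation: post-grant, (2, 2) remains, and an order beginning with T7 completes everyone.
Verifying the post-grant state step by step:
  pool = (2, 2)
  run T7 (needs (1, 1), free (2, 2)); after release of (1, 2) the pool is (3, 4)
  run T9 (needs (2, 4), free (3, 4)); after release of (2, 1) the pool is (5, 5)
  run T8 (needs (4, 1), free (5, 5)); after release of (1, 0) the pool is (6, 5)
  run T4 (needs (2, 5), free (6, 5)); after release of (1, 0) the pool is (7, 5)
  run T2 (needs (3, 4), free (7, 5)); after release of (0, 3) the pool is (7, 8)


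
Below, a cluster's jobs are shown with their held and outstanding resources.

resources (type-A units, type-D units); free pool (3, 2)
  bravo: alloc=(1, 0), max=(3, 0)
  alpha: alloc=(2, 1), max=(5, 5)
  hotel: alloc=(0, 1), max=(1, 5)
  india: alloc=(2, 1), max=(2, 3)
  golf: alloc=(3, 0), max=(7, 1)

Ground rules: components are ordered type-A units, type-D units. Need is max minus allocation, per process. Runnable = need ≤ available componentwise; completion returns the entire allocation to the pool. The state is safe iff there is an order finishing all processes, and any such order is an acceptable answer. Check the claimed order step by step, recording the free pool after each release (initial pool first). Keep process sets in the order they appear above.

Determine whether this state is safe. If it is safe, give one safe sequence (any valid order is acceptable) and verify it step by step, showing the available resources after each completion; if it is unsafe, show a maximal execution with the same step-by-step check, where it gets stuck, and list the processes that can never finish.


The state is UNSAFE.
Key observation: type-D units is the bottleneck — with india, bravo, golf done the pool holds (9, 3), short of every remaining need.
The run india, bravo, golf cannot be extended any further. Walking it through:
  pool = (3, 2)
  run india (needs (0, 2), free (3, 2)); after release of (2, 1) the pool is (5, 3)
  run bravo (needs (2, 0), free (5, 3)); after release of (1, 0) the pool is (6, 3)
  run golf (needs (4, 1), free (6, 3)); after release of (3, 0) the pool is (9, 3)
  alpha cannot run: need (3, 4) vs free (9, 3) (insufficient type-D units)
  hotel cannot run: need (1, 4) vs free (9, 3) (insufficient type-D units)
Never able to finish: alpha and hotel.


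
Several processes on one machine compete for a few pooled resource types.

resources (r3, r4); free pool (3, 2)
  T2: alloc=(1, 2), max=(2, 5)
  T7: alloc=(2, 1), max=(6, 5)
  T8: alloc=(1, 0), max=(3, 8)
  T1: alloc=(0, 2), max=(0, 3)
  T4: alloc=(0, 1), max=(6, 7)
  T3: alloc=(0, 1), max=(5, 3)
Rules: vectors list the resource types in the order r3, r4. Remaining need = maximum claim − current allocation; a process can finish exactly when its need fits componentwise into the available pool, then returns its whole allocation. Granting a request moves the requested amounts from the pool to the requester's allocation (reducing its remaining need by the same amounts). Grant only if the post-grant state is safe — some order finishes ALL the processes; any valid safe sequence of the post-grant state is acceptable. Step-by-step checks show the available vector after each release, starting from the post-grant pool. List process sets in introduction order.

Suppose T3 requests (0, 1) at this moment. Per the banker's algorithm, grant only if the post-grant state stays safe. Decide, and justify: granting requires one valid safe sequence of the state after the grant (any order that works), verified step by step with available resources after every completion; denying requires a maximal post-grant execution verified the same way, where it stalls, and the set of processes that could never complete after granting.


GRANT — the state after the grant stays safe, e.g. via T1, T2, T7, T3, T4, T8.
Key observation: with (3, 1) left after the transfer, T1 can run at once — the state stays safe.
Step-by-step check of the post-grant state:
  pool = (3, 1)
  T1: need (0, 1) fits (3, 1); releases (0, 2), pool now (3, 3)
  T2: need (1, 3) fits (3, 3); releases (1, 2), pool now (4, 5)
  T7: need (4, 4) fits (4, 5); releases (2, 1), pool now (6, 6)
  T3: need (5, 1) fits (6, 6); releases (0, 2), pool now (6, 8)
  T4: need (6, 6) fits (6, 8); releases (0, 1), pool now (6, 9)
  T8: need (2, 8) fits (6, 9); releases (1, 0), pool now (7, 9)


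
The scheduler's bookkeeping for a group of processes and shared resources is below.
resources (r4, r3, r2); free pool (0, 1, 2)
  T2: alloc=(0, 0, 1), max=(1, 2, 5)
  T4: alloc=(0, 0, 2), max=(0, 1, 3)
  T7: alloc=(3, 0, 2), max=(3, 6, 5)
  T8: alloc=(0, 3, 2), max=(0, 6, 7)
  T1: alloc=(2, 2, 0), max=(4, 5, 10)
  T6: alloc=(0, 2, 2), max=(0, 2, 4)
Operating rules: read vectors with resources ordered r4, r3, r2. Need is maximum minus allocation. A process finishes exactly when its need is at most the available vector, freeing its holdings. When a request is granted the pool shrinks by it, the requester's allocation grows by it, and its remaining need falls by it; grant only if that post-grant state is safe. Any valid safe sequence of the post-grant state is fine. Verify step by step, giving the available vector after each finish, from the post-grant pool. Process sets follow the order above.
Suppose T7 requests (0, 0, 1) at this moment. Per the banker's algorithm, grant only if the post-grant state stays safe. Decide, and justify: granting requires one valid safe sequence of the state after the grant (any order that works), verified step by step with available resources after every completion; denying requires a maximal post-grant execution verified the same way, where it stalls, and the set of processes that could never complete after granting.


GRANT — the state after the grant stays safe, e.g. via T4, T6, T8, T7, T1, T2.
Key observation: the transfer keeps a workable pool ((0, 1, 1)); T4 starts the safe sequence.
Verifying the post-grant state step by step:
  pool = (0, 1, 1)
  T4 needs (0, 1, 1) <= (0, 1, 1) -> finishes; pool += (0, 0, 2) = (0, 1, 3)
  T6 needs (0, 0, 2) <= (0, 1, 3) -> finishes; pool += (0, 2, 2) = (0, 3, 5)
  T8 needs (0, 3, 5) <= (0, 3, 5) -> finishes; pool += (0, 3, 2) = (0, 6, 7)
  T7 needs (0, 6, 2) <= (0, 6, 7) -> finishes; pool += (3, 0, 3) = (3, 6, 10)
  T1 needs (2, 3, 10) <= (3, 6, 10) -> finishes; pool += (2, 2, 0) = (5, 8, 10)
  T2 needs (1, 2, 4) <= (5, 8, 10) -> finishes; pool += (0, 0, 1) = (5, 8, 11)


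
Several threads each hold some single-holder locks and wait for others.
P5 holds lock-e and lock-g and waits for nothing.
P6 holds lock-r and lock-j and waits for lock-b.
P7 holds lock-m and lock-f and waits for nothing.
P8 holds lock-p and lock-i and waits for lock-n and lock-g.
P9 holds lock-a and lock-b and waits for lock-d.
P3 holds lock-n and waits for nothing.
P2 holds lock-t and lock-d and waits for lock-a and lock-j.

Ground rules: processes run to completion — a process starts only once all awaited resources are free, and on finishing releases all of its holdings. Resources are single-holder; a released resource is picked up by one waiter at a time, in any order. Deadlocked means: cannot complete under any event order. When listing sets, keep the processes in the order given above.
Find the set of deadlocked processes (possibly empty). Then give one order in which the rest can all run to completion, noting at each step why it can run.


The deadlocked set is P6, P9 and P2.
Key observation: the waits loop around P6 -> P9 -> P2 -> P6 with no way out; no other process is dragged down with it.
A valid finishing order for the others: P3, P5, P7, P8.
Check, step by step:
  run P3 (it waits on nothing); releases lock-n
  run P5 (it waits on nothing); releases lock-e and lock-g
  run P7 (it waits on nothing); releases lock-m and lock-f
  run P8 (all its waits — lock-n and lock-g — are resolved); releases lock-p and lock-i
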